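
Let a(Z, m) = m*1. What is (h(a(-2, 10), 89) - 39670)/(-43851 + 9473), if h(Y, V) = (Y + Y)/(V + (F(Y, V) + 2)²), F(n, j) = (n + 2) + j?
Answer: 106097410/91943961 ≈ 1.1539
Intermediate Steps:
a(Z, m) = m
F(n, j) = 2 + j + n (F(n, j) = (2 + n) + j = 2 + j + n)
h(Y, V) = 2*Y/(V + (4 + V + Y)²) (h(Y, V) = (Y + Y)/(V + ((2 + V + Y) + 2)²) = (2*Y)/(V + (4 + V + Y)²) = 2*Y/(V + (4 + V + Y)²))
(h(a(-2, 10), 89) - 39670)/(-43851 + 9473) = (2*10/(89 + (4 + 89 + 10)²) - 39670)/(-43851 + 9473) = (2*10/(89 + 103²) - 39670)/(-34378) = (2*10/(89 + 10609) - 39670)*(-1/34378) = (2*10/10698 - 39670)*(-1/34378) = (2*10*(1/10698) - 39670)*(-1/34378) = (10/5349 - 39670)*(-1/34378) = -212194820/5349*(-1/34378) = 106097410/91943961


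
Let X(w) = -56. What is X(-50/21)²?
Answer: 3136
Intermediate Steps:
X(-50/21)² = (-56)² = 3136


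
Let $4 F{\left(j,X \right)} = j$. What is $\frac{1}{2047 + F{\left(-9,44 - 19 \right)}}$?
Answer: $\frac{4}{8179} \approx 0.00048906$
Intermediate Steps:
$F{\left(j,X \right)} = \frac{j}{4}$
$\frac{1}{2047 + F{\left(-9,44 - 19 \right)}} = \frac{1}{2047 + \frac{1}{4} \left(-9\right)} = \frac{1}{2047 - \frac{9}{4}} = \frac{1}{\frac{8179}{4}} = \frac{4}{8179}$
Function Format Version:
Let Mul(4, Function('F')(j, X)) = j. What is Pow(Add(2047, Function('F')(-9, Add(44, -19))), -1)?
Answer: Rational(4, 8179) ≈ 0.00048906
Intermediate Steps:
Function('F')(j, X) = Mul(Rational(1, 4), j)
Pow(Add(2047, Function('F')(-9, Add(44, -19))), -1) = Pow(Add(2047, Mul(Rational(1, 4), -9)), -1) = Pow(Add(2047, Rational(-9, 4)), -1) = Pow(Rational(8179, 4), -1) = Rational(4, 8179)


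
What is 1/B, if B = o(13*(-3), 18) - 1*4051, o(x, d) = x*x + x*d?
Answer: -1/3232 ≈ -0.00030941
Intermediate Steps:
o(x, d) = x**2 + d*x
B = -3232 (B = (13*(-3))*(18 + 13*(-3)) - 1*4051 = -39*(18 - 39) - 4051 = -39*(-21) - 4051 = 819 - 4051 = -3232)
1/B = 1/(-3232) = -1/3232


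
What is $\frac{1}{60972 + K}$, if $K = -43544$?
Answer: $\frac{1}{17428} \approx 5.7379 \cdot 10^{-5}$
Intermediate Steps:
$\frac{1}{60972 + K} = \frac{1}{60972 - 43544} = \frac{1}{17428}$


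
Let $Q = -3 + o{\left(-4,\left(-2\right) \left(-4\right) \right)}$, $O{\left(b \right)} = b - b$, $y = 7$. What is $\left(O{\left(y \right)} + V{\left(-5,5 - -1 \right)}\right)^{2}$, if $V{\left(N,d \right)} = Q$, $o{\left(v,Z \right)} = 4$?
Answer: $1$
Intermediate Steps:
$O{\left(b \right)} = 0$
$Q = 1$ ($Q = -3 + 4 = 1$)
$V{\left(N,d \right)} = 1$
$\left(O{\left(y \right)} + V{\left(-5,5 - -1 \right)}\right)^{2} = \left(0 + 1\right)^{2} = 1^{2} = 1$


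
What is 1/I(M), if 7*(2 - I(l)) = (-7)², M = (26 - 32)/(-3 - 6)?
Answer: -⅕ ≈ -0.20000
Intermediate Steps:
M = ⅔ (M = -6/(-9) = -6*(-⅑) = ⅔ ≈ 0.66667)
I(l) = -5 (I(l) = 2 - ⅐*(-7)² = 2 - ⅐*49 = 2 - 7 = -5)
1/I(M) = 1/(-5) = -⅕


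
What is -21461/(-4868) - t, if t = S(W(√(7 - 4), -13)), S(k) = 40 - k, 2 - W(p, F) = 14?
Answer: -231675/4868 ≈ -47.591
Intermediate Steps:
W(p, F) = -12 (W(p, F) = 2 - 1*14 = 2 - 14 = -12)
t = 52 (t = 40 - 1*(-12) = 40 + 12 = 52)
-21461/(-4868) - t = -21461/(-4868) - 1*52 = -21461*(-1/4868) - 52 = 21461/4868 - 52 = -231675/4868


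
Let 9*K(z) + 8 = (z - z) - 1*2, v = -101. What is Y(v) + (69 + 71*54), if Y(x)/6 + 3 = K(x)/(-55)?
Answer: 128209/33 ≈ 3885.1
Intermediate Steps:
K(z) = -10/9 (K(z) = -8/9 + ((z - z) - 1*2)/9 = -8/9 + (0 - 2)/9 = -8/9 + (⅑)*(-2) = -8/9 - 2/9 = -10/9)
Y(x) = -590/33 (Y(x) = -18 + 6*(-10/9/(-55)) = -18 + 6*(-10/9*(-1/55)) = -18 + 6*(2/99) = -18 + 4/33 = -590/33)
Y(v) + (69 + 71*54) = -590/33 + (69 + 71*54) = -590/33 + (69 + 3834) = -590/33 + 3903 = 128209/33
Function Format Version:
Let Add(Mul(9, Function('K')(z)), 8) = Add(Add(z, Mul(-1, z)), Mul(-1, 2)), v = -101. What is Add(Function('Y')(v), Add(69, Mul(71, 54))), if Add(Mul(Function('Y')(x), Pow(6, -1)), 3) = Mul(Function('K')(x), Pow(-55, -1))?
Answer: Rational(128209, 33) ≈ 3885.1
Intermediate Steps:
Function('K')(z) = Rational(-10, 9) (Function('K')(z) = Add(Rational(-8, 9), Mul(Rational(1, 9), Add(Add(z, Mul(-1, z)), Mul(-1, 2)))) = Add(Rational(-8, 9), Mul(Rational(1, 9), Add(0, -2))) = Add(Rational(-8, 9), Mul(Rational(1, 9), -2)) = Add(Rational(-8, 9), Rational(-2, 9)) = Rational(-10, 9))
Function('Y')(x) = Rational(-590, 33) (Function('Y')(x) = Add(-18, Mul(6, Mul(Rational(-10, 9), Pow(-55, -1)))) = Add(-18, Mul(6, Mul(Rational(-10, 9), Rational(-1, 55)))) = Add(-18, Mul(6, Rational(2, 99))) = Add(-18, Rational(4, 33)) = Rational(-590, 33))
Add(Function('Y')(v), Add(69, Mul(71, 54))) = Add(Rational(-590, 33), Add(69, Mul(71, 54))) = Add(Rational(-590, 33), Add(69, 3834)) = Add(Rational(-590, 33), 3903) = Rational(128209, 33)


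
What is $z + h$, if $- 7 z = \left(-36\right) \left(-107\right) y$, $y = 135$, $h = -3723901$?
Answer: $- \frac{26587327}{7} \approx -3.7982 \cdot 10^{6}$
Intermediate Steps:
$z = - \frac{520020}{7}$ ($z = - \frac{\left(-36\right) \left(-107\right) 135}{7} = - \frac{3852 \cdot 135}{7} = \left(- \frac{1}{7}\right) 520020 = - \frac{520020}{7} \approx -74289.0$)
$z + h = - \frac{520020}{7} - 3723901 = - \frac{26587327}{7}$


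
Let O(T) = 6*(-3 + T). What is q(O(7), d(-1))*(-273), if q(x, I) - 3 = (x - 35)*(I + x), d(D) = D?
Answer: 68250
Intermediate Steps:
O(T) = -18 + 6*T
q(x, I) = 3 + (-35 + x)*(I + x) (q(x, I) = 3 + (x - 35)*(I + x) = 3 + (-35 + x)*(I + x))
q(O(7), d(-1))*(-273) = (3 + (-18 + 6*7)² - 35*(-1) - 35*(-18 + 6*7) - (-18 + 6*7))*(-273) = (3 + (-18 + 42)² + 35 - 35*(-18 + 42) - (-18 + 42))*(-273) = (3 + 24² + 35 - 35*24 - 1*24)*(-273) = (3 + 576 + 35 - 840 - 24)*(-273) = -250*(-273) = 68250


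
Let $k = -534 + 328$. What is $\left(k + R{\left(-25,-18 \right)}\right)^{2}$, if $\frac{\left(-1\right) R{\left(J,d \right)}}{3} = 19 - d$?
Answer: $100489$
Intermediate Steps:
$k = -206$
$R{\left(J,d \right)} = -57 + 3 d$ ($R{\left(J,d \right)} = - 3 \left(19 - d\right) = -57 + 3 d$)
$\left(k + R{\left(-25,-18 \right)}\right)^{2} = \left(-206 + \left(-57 + 3 \left(-18\right)\right)\right)^{2} = \left(-206 - 111\right)^{2} = \left(-317\right)^{2} = 100489$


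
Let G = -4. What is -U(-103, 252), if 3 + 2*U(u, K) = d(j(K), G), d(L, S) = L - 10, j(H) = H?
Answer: -239/2 ≈ -119.50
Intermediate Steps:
d(L, S) = -10 + L
U(u, K) = -13/2 + K/2 (U(u, K) = -3/2 + (-10 + K)/2 = -3/2 + (-5 + K/2) = -13/2 + K/2)
-U(-103, 252) = -(-13/2 + (½)*252) = -(-13/2 + 126) = -1*239/2 = -239/2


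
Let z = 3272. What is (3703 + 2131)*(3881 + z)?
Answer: 41730602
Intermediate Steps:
(3703 + 2131)*(3881 + z) = (3703 + 2131)*(3881 + 3272) = 5834*7153 = 41730602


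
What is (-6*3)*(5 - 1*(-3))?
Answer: -144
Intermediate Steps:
(-6*3)*(5 - 1*(-3)) = -18*(5 + 3) = -18*8 = -144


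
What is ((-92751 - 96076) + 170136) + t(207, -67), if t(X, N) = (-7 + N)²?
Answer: -13215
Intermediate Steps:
((-92751 - 96076) + 170136) + t(207, -67) = ((-92751 - 96076) + 170136) + (-7 - 67)² = (-188827 + 170136) + (-74)² = -18691 + 5476 = -13215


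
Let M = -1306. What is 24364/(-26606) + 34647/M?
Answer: -476818733/17373718 ≈ -27.445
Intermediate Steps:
24364/(-26606) + 34647/M = 24364/(-26606) + 34647/(-1306) = 24364*(-1/26606) + 34647*(-1/1306) = -12182/13303 - 34647/1306 = -476818733/17373718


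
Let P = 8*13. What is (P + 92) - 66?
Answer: 130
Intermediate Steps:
P = 104
(P + 92) - 66 = (104 + 92) - 66 = 196 - 66 = 130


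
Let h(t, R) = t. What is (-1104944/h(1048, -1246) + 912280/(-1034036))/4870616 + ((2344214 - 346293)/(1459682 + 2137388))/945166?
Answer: -15145255159165203919587/70096744318739921858529460 ≈ -0.00021606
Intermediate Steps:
(-1104944/h(1048, -1246) + 912280/(-1034036))/4870616 + ((2344214 - 346293)/(1459682 + 2137388))/945166 = (-1104944/1048 + 912280/(-1034036))/4870616 + ((2344214 - 346293)/(1459682 + 2137388))/945166 = (-1104944*1/1048 + 912280*(-1/1034036))*(1/4870616) + (1997921/3597070)*(1/945166) = (-138118/131 - 228070/258509)*(1/4870616) + (1997921*(1/3597070))*(1/945166) = -35734623232/33864679*1/4870616 + (1997921/3597070)*(1/945166) = -4466827904/20617730921533 + 1997921/3399828263620 = -15145255159165203919587/70096744318739921858529460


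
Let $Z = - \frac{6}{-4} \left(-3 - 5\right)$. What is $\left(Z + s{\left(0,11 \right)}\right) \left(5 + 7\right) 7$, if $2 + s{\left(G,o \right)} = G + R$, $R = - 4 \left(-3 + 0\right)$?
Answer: $-168$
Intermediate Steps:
$R = 12$ ($R = \left(-4\right) \left(-3\right) = 12$)
$s{\left(G,o \right)} = 10 + G$ ($s{\left(G,o \right)} = -2 + \left(G + 12\right) = -2 + \left(12 + G\right) = 10 + G$)
$Z = -12$ ($Z = \left(-6\right) \left(- \frac{1}{4}\right) \left(-8\right) = \frac{3}{2} \left(-8\right) = -12$)
$\left(Z + s{\left(0,11 \right)}\right) \left(5 + 7\right) 7 = \left(-12 + \left(10 + 0\right)\right) \left(5 + 7\right) 7 = \left(-12 + 10\right) 12 \cdot 7 = \left(-2\right) 84 = -168$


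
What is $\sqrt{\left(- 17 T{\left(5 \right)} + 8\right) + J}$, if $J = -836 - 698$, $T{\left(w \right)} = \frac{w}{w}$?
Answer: $i \sqrt{1543} \approx 39.281 i$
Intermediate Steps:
$T{\left(w \right)} = 1$
$J = -1534$ ($J = -836 - 698 = -1534$)
$\sqrt{\left(- 17 T{\left(5 \right)} + 8\right) + J} = \sqrt{\left(\left(-17\right) 1 + 8\right) - 1534} = \sqrt{\left(-17 + 8\right) - 1534} = \sqrt{-9 - 1534} = \sqrt{-1543} = i \sqrt{1543}$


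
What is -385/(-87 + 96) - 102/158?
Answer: -30874/711 ≈ -43.423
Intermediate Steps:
-385/(-87 + 96) - 102/158 = -385/9 - 102*1/158 = -385*⅑ - 51/79 = -385/9 - 51/79 = -30874/711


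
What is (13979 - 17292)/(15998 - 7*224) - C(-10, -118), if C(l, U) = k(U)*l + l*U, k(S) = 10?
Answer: -15587713/14430 ≈ -1080.2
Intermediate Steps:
C(l, U) = 10*l + U*l (C(l, U) = 10*l + l*U = 10*l + U*l)
(13979 - 17292)/(15998 - 7*224) - C(-10, -118) = (13979 - 17292)/(15998 - 7*224) - (-10)*(10 - 118) = -3313/(15998 - 1568) - (-10)*(-108) = -3313/14430 - 1*1080 = -3313*1/14430 - 1080 = -3313/14430 - 1080 = -15587713/14430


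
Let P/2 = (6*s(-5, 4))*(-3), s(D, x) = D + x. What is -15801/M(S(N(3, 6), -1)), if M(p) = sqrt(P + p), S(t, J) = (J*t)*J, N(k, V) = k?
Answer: -5267*sqrt(39)/13 ≈ -2530.2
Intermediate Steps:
P = 36 (P = 2*((6*(-5 + 4))*(-3)) = 2*((6*(-1))*(-3)) = 2*(-6*(-3)) = 2*18 = 36)
S(t, J) = t*J**2
M(p) = sqrt(36 + p)
-15801/M(S(N(3, 6), -1)) = -15801/sqrt(36 + 3*(-1)**2) = -15801/sqrt(36 + 3*1) = -15801/sqrt(36 + 3) = -15801*sqrt(39)/39 = -5267*sqrt(39)/13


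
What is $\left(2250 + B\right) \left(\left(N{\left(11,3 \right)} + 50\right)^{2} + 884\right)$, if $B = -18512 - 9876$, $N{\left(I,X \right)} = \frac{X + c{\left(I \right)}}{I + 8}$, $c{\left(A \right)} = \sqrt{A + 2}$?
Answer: $- \frac{32080369748}{361} - \frac{49819028 \sqrt{13}}{361} \approx -8.9363 \cdot 10^{7}$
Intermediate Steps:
$c{\left(A \right)} = \sqrt{2 + A}$
$N{\left(I,X \right)} = \frac{X + \sqrt{2 + I}}{8 + I}$ ($N{\left(I,X \right)} = \frac{X + \sqrt{2 + I}}{I + 8} = \frac{X + \sqrt{2 + I}}{8 + I}$)
$B = -28388$ ($B = -18512 - 9876 = -28388$)
$\left(2250 + B\right) \left(\left(N{\left(11,3 \right)} + 50\right)^{2} + 884\right) = \left(2250 - 28388\right) \left(\left(\frac{3 + \sqrt{2 + 11}}{8 + 11} + 50\right)^{2} + 884\right) = - 26138 \left(\left(\frac{3 + \sqrt{13}}{19} + 50\right)^{2} + 884\right) = - 26138 \left(\left(\left(\frac{3}{19} + \frac{\sqrt{13}}{19}\right) + 50\right)^{2} + 884\right) = - 26138 \left(\left(\frac{953}{19} + \frac{\sqrt{13}}{19}\right)^{2} + 884\right) = - 26138 \left(884 + \left(\frac{953}{19} + \frac{\sqrt{13}}{19}\right)^{2}\right) = -23105992 - 26138 \left(\frac{953}{19} + \frac{\sqrt{13}}{19}\right)^{2}$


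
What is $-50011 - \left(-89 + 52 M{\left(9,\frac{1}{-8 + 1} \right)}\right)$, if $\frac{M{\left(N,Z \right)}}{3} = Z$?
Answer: $- \frac{349298}{7} \approx -49900.0$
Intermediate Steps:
$M{\left(N,Z \right)} = 3 Z$
$-50011 - \left(-89 + 52 M{\left(9,\frac{1}{-8 + 1} \right)}\right) = -50011 + \left(89 - 52 \frac{3}{-8 + 1}\right) = -50011 + \left(89 - 52 \frac{3}{-7}\right) = -50011 + \left(89 - 52 \cdot 3 \left(- \frac{1}{7}\right)\right) = -50011 + \left(89 - - \frac{156}{7}\right) = -50011 + \left(89 + \frac{156}{7}\right) = -50011 + \frac{779}{7} = - \frac{349298}{7}$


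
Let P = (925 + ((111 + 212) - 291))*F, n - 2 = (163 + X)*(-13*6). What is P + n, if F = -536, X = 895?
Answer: -595474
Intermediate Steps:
n = -82522 (n = 2 + (163 + 895)*(-13*6) = 2 + 1058*(-78) = 2 - 82524 = -82522)
P = -512952 (P = (925 + ((111 + 212) - 291))*(-536) = (925 + (323 - 291))*(-536) = (925 + 32)*(-536) = 957*(-536) = -512952)
P + n = -512952 - 82522 = -595474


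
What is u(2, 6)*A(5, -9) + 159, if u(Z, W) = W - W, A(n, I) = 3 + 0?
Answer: 159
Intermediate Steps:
A(n, I) = 3
u(Z, W) = 0
u(2, 6)*A(5, -9) + 159 = 0*3 + 159 = 0 + 159 = 159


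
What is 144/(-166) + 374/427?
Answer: 298/35441 ≈ 0.0084083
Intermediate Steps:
144/(-166) + 374/427 = 144*(-1/166) + 374*(1/427) = -72/83 + 374/427 = 298/35441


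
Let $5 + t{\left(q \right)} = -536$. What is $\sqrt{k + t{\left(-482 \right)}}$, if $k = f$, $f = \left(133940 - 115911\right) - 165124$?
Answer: $6 i \sqrt{4101} \approx 384.23 i$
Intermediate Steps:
$t{\left(q \right)} = -541$ ($t{\left(q \right)} = -5 - 536 = -541$)
$f = -147095$ ($f = 18029 - 165124 = -147095$)
$k = -147095$
$\sqrt{k + t{\left(-482 \right)}} = \sqrt{-147095 - 541} = \sqrt{-147636} = 6 i \sqrt{4101}$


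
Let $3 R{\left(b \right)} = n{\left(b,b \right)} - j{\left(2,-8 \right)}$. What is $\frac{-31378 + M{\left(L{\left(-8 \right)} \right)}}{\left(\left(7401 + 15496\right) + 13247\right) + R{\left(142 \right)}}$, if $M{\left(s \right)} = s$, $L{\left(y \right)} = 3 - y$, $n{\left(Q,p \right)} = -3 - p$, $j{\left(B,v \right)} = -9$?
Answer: $- \frac{94101}{108296} \approx -0.86892$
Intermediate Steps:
$R{\left(b \right)} = 2 - \frac{b}{3}$ ($R{\left(b \right)} = \frac{\left(-3 - b\right) - -9}{3} = \frac{\left(-3 - b\right) + 9}{3} = \frac{6 - b}{3} = 2 - \frac{b}{3}$)
$\frac{-31378 + M{\left(L{\left(-8 \right)} \right)}}{\left(\left(7401 + 15496\right) + 13247\right) + R{\left(142 \right)}} = \frac{-31378 + \left(3 - -8\right)}{\left(\left(7401 + 15496\right) + 13247\right) + \left(2 - \frac{142}{3}\right)} = \frac{-31378 + \left(3 + 8\right)}{\left(22897 + 13247\right) + \left(2 - \frac{142}{3}\right)} = \frac{-31378 + 11}{36144 - \frac{136}{3}} = - \frac{31367}{\frac{108296}{3}} = \left(-31367\right) \frac{3}{108296} = - \frac{94101}{108296}$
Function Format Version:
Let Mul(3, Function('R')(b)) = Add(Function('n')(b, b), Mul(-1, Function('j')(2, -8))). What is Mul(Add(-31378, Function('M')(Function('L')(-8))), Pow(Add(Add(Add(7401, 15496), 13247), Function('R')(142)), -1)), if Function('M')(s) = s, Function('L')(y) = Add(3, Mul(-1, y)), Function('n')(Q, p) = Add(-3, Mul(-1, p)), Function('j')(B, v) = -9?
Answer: Rational(-94101, 108296) ≈ -0.86892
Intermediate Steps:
Function('R')(b) = Add(2, Mul(Rational(-1, 3), b)) (Function('R')(b) = Mul(Rational(1, 3), Add(Add(-3, Mul(-1, b)), Mul(-1, -9))) = Mul(Rational(1, 3), Add(Add(-3, Mul(-1, b)), 9)) = Mul(Rational(1, 3), Add(6, Mul(-1, b))) = Add(2, Mul(Rational(-1, 3), b)))
Mul(Add(-31378, Function('M')(Function('L')(-8))), Pow(Add(Add(Add(7401, 15496), 13247), Function('R')(142)), -1)) = Mul(Add(-31378, Add(3, Mul(-1, -8))), Pow(Add(Add(Add(7401, 15496), 13247), Add(2, Mul(Rational(-1, 3), 142))), -1)) = Mul(Add(-31378, Add(3, 8)), Pow(Add(Add(22897, 13247), Add(2, Rational(-142, 3))), -1)) = Mul(Add(-31378, 11), Pow(Add(36144, Rational(-136, 3)), -1)) = Mul(-31367, Pow(Rational(108296, 3), -1)) = Mul(-31367, Rational(3, 108296)) = Rational(-94101, 108296)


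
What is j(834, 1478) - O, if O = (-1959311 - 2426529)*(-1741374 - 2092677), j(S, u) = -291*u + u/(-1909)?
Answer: -32100855681095120/1909 ≈ -1.6816e+13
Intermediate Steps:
j(S, u) = -555520*u/1909 (j(S, u) = -291*u + u*(-1/1909) = -291*u - u/1909 = -555520*u/1909)
O = 16815534237840 (O = -4385840*(-3834051) = 16815534237840)
j(834, 1478) - O = -555520/1909*1478 - 1*16815534237840 = -821058560/1909 - 16815534237840 = -32100855681095120/1909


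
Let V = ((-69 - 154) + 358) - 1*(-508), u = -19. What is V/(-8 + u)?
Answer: -643/27 ≈ -23.815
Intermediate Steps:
V = 643 (V = (-223 + 358) + 508 = 135 + 508 = 643)
V/(-8 + u) = 643/(-8 - 19) = 643/(-27) = 643*(-1/27) = -643/27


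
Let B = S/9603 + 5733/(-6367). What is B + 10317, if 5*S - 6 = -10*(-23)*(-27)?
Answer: 95566994734/9263985 ≈ 10316.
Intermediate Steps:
S = -6204/5 (S = 6/5 + (-10*(-23)*(-27))/5 = 6/5 + (230*(-27))/5 = 6/5 + (⅕)*(-6210) = 6/5 - 1242 = -6204/5 ≈ -1240.8)
B = -9538511/9263985 (B = -6204/5/9603 + 5733/(-6367) = -6204/5*1/9603 + 5733*(-1/6367) = -188/1455 - 5733/6367 = -9538511/9263985 ≈ -1.0296)
B + 10317 = -9538511/9263985 + 10317 = 95566994734/9263985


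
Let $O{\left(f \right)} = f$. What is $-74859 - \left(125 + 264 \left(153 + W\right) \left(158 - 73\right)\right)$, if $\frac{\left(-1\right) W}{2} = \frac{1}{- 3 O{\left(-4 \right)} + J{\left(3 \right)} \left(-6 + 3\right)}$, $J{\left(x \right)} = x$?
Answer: $-3493344$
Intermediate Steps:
$W = - \frac{2}{3}$ ($W = - \frac{2}{\left(-3\right) \left(-4\right) + 3 \left(-6 + 3\right)} = - \frac{2}{12 + 3 \left(-3\right)} = - \frac{2}{12 - 9} = - \frac{2}{3} \approx -0.66667$)
$-74859 - \left(125 + 264 \left(153 + W\right) \left(158 - 73\right)\right) = -74859 - \left(125 + 264 \left(153 - \frac{2}{3}\right) \left(158 - 73\right)\right) = -74859 - \left(125 + 264 \cdot \frac{457}{3} \cdot 85\right) = -74859 - \left(125 + 264 \cdot \frac{38845}{3}\right) = -74859 - \left(125 + 3418360\right) = -74859 - 3418485 = -3493344$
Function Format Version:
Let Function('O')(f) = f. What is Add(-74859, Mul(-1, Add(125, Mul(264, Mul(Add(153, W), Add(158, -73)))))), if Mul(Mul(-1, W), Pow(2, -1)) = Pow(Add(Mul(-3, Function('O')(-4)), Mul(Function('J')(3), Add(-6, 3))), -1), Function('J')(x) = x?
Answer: -3493344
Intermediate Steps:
W = Rational(-2, 3) (W = Mul(-2, Pow(Add(Mul(-3, -4), Mul(3, Add(-6, 3))), -1)) = Mul(-2, Pow(Add(12, Mul(3, -3)), -1)) = Mul(-2, Pow(Add(12, -9), -1)) = Mul(-2, Pow(3, -1)) = Mul(-2, Rational(1, 3)) = Rational(-2, 3) ≈ -0.66667)
Add(-74859, Mul(-1, Add(125, Mul(264, Mul(Add(153, W), Add(158, -73)))))) = Add(-74859, Mul(-1, Add(125, Mul(264, Mul(Add(153, Rational(-2, 3)), Add(158, -73)))))) = Add(-74859, Mul(-1, Add(125, Mul(264, Mul(Rational(457, 3), 85))))) = Add(-74859, Mul(-1, Add(125, Mul(264, Rational(38845, 3))))) = Add(-74859, Mul(-1, Add(125, 3418360))) = Add(-74859, Mul(-1, 3418485)) = Add(-74859, -3418485) = -3493344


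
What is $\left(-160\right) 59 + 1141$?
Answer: $-8299$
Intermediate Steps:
$\left(-160\right) 59 + 1141 = -9440 + 1141 = -8299$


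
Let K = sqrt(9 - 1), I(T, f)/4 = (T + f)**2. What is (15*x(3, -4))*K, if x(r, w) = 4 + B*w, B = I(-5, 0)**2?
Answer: -1199880*sqrt(2) ≈ -1.6969e+6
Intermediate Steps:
I(T, f) = 4*(T + f)**2
B = 10000 (B = (4*(-5 + 0)**2)**2 = (4*(-5)**2)**2 = (4*25)**2 = 100**2 = 10000)
x(r, w) = 4 + 10000*w
K = 2*sqrt(2) (K = sqrt(8) = 2*sqrt(2) ≈ 2.8284)
(15*x(3, -4))*K = (15*(4 + 10000*(-4)))*(2*sqrt(2)) = (15*(4 - 40000))*(2*sqrt(2)) = (15*(-39996))*(2*sqrt(2)) = -1199880*sqrt(2)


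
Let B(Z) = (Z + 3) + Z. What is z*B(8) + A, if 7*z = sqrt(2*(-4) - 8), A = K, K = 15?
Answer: 15 + 76*I/7 ≈ 15.0 + 10.857*I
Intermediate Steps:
A = 15
B(Z) = 3 + 2*Z (B(Z) = (3 + Z) + Z = 3 + 2*Z)
z = 4*I/7 (z = sqrt(2*(-4) - 8)/7 = sqrt(-8 - 8)/7 = sqrt(-16)/7 = (4*I)/7 = 4*I/7 ≈ 0.57143*I)
z*B(8) + A = (4*I/7)*(3 + 2*8) + 15 = (4*I/7)*(3 + 16) + 15 = (4*I/7)*19 + 15 = 76*I/7 + 15 = 15 + 76*I/7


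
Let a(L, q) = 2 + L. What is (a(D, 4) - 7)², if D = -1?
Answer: 36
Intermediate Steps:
(a(D, 4) - 7)² = ((2 - 1) - 7)² = (1 - 7)² = (-6)² = 36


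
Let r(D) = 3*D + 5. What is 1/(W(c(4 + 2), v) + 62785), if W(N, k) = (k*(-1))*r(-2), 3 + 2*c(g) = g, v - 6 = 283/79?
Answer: 79/4960772 ≈ 1.5925e-5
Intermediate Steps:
v = 757/79 (v = 6 + 283/79 = 757/79 ≈ 9.5823)
c(g) = -3/2 + g/2
r(D) = 5 + 3*D
W(N, k) = k (W(N, k) = (k*(-1))*(5 + 3*(-2)) = (-k)*(5 - 6) = -k*(-1) = k)
1/(W(c(4 + 2), v) + 62785) = 1/(757/79 + 62785) = 1/(4960772/79) = 79/4960772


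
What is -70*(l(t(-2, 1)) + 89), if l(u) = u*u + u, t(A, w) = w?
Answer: -6370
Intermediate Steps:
l(u) = u + u**2 (l(u) = u**2 + u = u + u**2)
-70*(l(t(-2, 1)) + 89) = -70*(1*(1 + 1) + 89) = -70*(1*2 + 89) = -70*(2 + 89) = -70*91 = -6370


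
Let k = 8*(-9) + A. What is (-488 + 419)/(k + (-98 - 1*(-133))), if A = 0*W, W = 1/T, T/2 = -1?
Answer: 69/37 ≈ 1.8649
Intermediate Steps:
T = -2 (T = 2*(-1) = -2)
W = -1/2 (W = 1/(-2) = -1/2 ≈ -0.50000)
A = 0 (A = 0*(-1/2) = 0)
k = -72 (k = 8*(-9) + 0 = -72 + 0 = -72)
(-488 + 419)/(k + (-98 - 1*(-133))) = (-488 + 419)/(-72 + (-98 - 1*(-133))) = -69/(-72 + (-98 + 133)) = -69/(-72 + 35) = -69/(-37) = -69*(-1/37) = 69/37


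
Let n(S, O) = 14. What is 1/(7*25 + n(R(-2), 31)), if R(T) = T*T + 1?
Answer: 1/189 ≈ 0.0052910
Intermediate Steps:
R(T) = 1 + T² (R(T) = T² + 1 = 1 + T²)
1/(7*25 + n(R(-2), 31)) = 1/(7*25 + 14) = 1/(175 + 14) = 1/189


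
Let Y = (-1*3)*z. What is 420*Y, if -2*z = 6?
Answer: 3780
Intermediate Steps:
z = -3 (z = -½*6 = -3)
Y = 9 (Y = -1*3*(-3) = -3*(-3) = 9)
420*Y = 420*9 = 3780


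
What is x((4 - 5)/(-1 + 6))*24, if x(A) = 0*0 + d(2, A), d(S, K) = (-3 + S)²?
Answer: 24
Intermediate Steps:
x(A) = 1 (x(A) = 0*0 + (-3 + 2)² = 0 + (-1)² = 0 + 1 = 1)
x((4 - 5)/(-1 + 6))*24 = 1*24 = 24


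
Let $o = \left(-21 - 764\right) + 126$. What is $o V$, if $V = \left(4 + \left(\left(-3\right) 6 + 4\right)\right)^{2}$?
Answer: $-65900$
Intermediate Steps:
$o = -659$ ($o = -785 + 126 = -659$)
$V = 100$ ($V = \left(4 + \left(-18 + 4\right)\right)^{2} = \left(4 - 14\right)^{2} = \left(-10\right)^{2} = 100$)
$o V = \left(-659\right) 100 = -65900$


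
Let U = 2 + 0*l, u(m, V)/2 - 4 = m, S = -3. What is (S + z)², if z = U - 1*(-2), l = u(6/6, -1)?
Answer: 1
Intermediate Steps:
u(m, V) = 8 + 2*m
l = 10 (l = 8 + 2*(6/6) = 8 + 2*(6*(⅙)) = 8 + 2*1 = 8 + 2 = 10)
U = 2 (U = 2 + 0*10 = 2 + 0 = 2)
z = 4 (z = 2 - 1*(-2) = 2 + 2 = 4)
(S + z)² = (-3 + 4)² = 1² = 1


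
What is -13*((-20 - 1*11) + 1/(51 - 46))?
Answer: 2002/5 ≈ 400.40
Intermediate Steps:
-13*((-20 - 1*11) + 1/(51 - 46)) = -13*((-20 - 11) + 1/5) = -13*(-31 + ⅕) = -13*(-154/5) = 2002/5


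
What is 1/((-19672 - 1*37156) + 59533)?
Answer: 1/2705 ≈ 0.00036969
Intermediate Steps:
1/((-19672 - 1*37156) + 59533) = 1/((-19672 - 37156) + 59533) = 1/(-56828 + 59533) = 1/2705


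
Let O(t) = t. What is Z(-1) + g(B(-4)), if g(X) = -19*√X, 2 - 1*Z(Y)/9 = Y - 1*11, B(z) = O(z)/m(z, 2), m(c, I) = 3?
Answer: 126 - 38*I*√3/3 ≈ 126.0 - 21.939*I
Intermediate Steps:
B(z) = z/3
Z(Y) = 117 - 9*Y (Z(Y) = 18 - 9*(Y - 1*11) = 18 - 9*(Y - 11) = 18 - 9*(-11 + Y) = 18 + (99 - 9*Y) = 117 - 9*Y)
Z(-1) + g(B(-4)) = (117 - 9*(-1)) - 19*2*I*√3/3 = (117 + 9) - 38*I*√3/3 = 126 - 38*I*√3/3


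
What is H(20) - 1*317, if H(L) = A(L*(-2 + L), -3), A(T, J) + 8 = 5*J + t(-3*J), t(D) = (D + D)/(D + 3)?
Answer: -677/2 ≈ -338.50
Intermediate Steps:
t(D) = 2*D/(3 + D) (t(D) = (2*D)/(3 + D) = 2*D/(3 + D))
A(T, J) = -8 + 5*J - 6*J/(3 - 3*J) (A(T, J) = -8 + (5*J + 2*(-3*J)/(3 - 3*J)) = -8 + (5*J - 6*J/(3 - 3*J)) = -8 + 5*J - 6*J/(3 - 3*J))
H(L) = -43/2 (H(L) = (8 - 11*(-3) + 5*(-3)²)/(-1 - 3) = (8 + 33 + 5*9)/(-4) = -(8 + 33 + 45)/4 = -¼*86 = -43/2)
H(20) - 1*317 = -43/2 - 1*317 = -43/2 - 317 = -677/2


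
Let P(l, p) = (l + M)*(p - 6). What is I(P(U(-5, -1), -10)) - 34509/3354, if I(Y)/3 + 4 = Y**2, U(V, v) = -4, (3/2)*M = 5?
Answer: 1070075/3354 ≈ 319.04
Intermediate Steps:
M = 10/3 (M = (2/3)*5 = 10/3 ≈ 3.3333)
P(l, p) = (-6 + p)*(10/3 + l) (P(l, p) = (l + 10/3)*(p - 6) = (10/3 + l)*(-6 + p) = (-6 + p)*(10/3 + l))
I(Y) = -12 + 3*Y**2
I(P(U(-5, -1), -10)) - 34509/3354 = (-12 + 3*(-20 - 6*(-4) + (10/3)*(-10) - 4*(-10))**2) - 34509/3354 = (-12 + 3*(-20 + 24 - 100/3 + 40)**2) - 34509/3354 = (-12 + 3*(32/3)**2) - 1*11503/1118 = (-12 + 3*(1024/9)) - 11503/1118 = (-12 + 1024/3) - 11503/1118 = 988/3 - 11503/1118 = 1070075/3354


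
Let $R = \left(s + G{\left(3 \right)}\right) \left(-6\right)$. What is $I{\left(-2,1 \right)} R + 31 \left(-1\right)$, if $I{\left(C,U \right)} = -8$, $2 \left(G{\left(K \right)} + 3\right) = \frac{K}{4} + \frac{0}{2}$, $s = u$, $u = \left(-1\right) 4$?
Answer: $-349$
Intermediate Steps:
$u = -4$
$s = -4$
$G{\left(K \right)} = -3 + \frac{K}{8}$ ($G{\left(K \right)} = -3 + \frac{\frac{K}{4} + \frac{0}{2}}{2} = -3 + \frac{K \frac{1}{4} + 0 \cdot \frac{1}{2}}{2} = -3 + \frac{\frac{K}{4} + 0}{2} = -3 + \frac{\frac{1}{4} K}{2} = -3 + \frac{K}{8}$)
$R = \frac{159}{4}$ ($R = \left(-4 + \left(-3 + \frac{1}{8} \cdot 3\right)\right) \left(-6\right) = \left(-4 + \left(-3 + \frac{3}{8}\right)\right) \left(-6\right) = \left(-4 - \frac{21}{8}\right) \left(-6\right) = \left(- \frac{53}{8}\right) \left(-6\right) = \frac{159}{4} \approx 39.75$)
$I{\left(-2,1 \right)} R + 31 \left(-1\right) = \left(-8\right) \frac{159}{4} + 31 \left(-1\right) = -318 - 31 = -349$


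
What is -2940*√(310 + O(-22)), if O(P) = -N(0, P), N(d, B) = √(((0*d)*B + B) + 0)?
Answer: -2940*√(310 - I*√22) ≈ -51766.0 + 391.59*I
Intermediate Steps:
N(d, B) = √B (N(d, B) = √((0*B + B) + 0) = √((0 + B) + 0) = √(B + 0) = √B)
O(P) = -√P
-2940*√(310 + O(-22)) = -2940*√(310 - √(-22)) = -2940*√(310 - I*√22)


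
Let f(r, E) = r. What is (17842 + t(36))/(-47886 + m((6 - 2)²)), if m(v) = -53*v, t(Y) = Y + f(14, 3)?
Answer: -1278/3481 ≈ -0.36714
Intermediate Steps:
t(Y) = 14 + Y (t(Y) = Y + 14 = 14 + Y)
(17842 + t(36))/(-47886 + m((6 - 2)²)) = (17842 + (14 + 36))/(-47886 - 53*(6 - 2)²) = (17842 + 50)/(-47886 - 53*4²) = 17892/(-47886 - 53*16) = 17892/(-47886 - 848) = 17892/(-48734) = 17892*(-1/48734) = -1278/3481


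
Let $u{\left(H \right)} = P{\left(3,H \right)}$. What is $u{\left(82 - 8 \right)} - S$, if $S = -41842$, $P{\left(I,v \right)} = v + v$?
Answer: $41990$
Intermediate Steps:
$P{\left(I,v \right)} = 2 v$
$u{\left(H \right)} = 2 H$
$u{\left(82 - 8 \right)} - S = 2 \left(82 - 8\right) - -41842 = 2 \cdot 74 + 41842 = 148 + 41842 = 41990$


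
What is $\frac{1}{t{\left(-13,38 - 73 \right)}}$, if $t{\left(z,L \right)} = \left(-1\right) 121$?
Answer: $- \frac{1}{121} \approx -0.0082645$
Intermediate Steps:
$t{\left(z,L \right)} = -121$
$\frac{1}{t{\left(-13,38 - 73 \right)}} = \frac{1}{-121} = - \frac{1}{121}$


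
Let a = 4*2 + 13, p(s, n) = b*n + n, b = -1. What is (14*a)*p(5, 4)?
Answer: 0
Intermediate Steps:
p(s, n) = 0 (p(s, n) = -n + n = 0)
a = 21 (a = 8 + 13 = 21)
(14*a)*p(5, 4) = (14*21)*0 = 294*0 = 0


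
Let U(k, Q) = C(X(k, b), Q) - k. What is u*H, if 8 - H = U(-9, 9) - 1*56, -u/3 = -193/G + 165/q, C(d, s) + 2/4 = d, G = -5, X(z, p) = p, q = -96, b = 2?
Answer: -1894221/320 ≈ -5919.4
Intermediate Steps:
C(d, s) = -½ + d
U(k, Q) = 3/2 - k (U(k, Q) = (-½ + 2) - k = 3/2 - k)
u = -17703/160 (u = -3*(-193/(-5) + 165/(-96)) = -3*(-193*(-⅕) + 165*(-1/96)) = -3*(193/5 - 55/32) = -3*5901/160 = -17703/160 ≈ -110.64)
H = 107/2 (H = 8 - ((3/2 - 1*(-9)) - 1*56) = 8 - ((3/2 + 9) - 56) = 8 - (21/2 - 56) = 8 - 1*(-91/2) = 8 + 91/2 = 107/2 ≈ 53.500)
u*H = -17703/160*107/2 = -1894221/320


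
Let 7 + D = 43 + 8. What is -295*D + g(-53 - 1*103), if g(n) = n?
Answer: -13136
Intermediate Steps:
D = 44 (D = -7 + (43 + 8) = -7 + 51 = 44)
-295*D + g(-53 - 1*103) = -295*44 + (-53 - 1*103) = -12980 + (-53 - 103) = -12980 - 156 = -13136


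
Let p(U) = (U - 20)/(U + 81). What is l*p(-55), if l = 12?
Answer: -450/13 ≈ -34.615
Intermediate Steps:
p(U) = (-20 + U)/(81 + U)
l*p(-55) = 12*((-20 - 55)/(81 - 55)) = 12*(-75/26) = -450/13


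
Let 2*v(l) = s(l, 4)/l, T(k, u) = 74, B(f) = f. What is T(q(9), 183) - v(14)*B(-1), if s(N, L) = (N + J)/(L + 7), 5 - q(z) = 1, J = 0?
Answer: 1629/22 ≈ 74.045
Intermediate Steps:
q(z) = 4 (q(z) = 5 - 1*1 = 5 - 1 = 4)
s(N, L) = N/(7 + L) (s(N, L) = (N + 0)/(L + 7) = N/(7 + L))
v(l) = 1/22 (v(l) = ((l/(7 + 4))/l)/2 = ((l/11)/l)/2 = (1/2)*(1/11) = 1/22)
T(q(9), 183) - v(14)*B(-1) = 74 - (-1)/22 = 74 - 1*(-1/22) = 74 + 1/22 = 1629/22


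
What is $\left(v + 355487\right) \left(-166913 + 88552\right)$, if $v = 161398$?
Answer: $-40503625485$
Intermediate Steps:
$\left(v + 355487\right) \left(-166913 + 88552\right) = \left(161398 + 355487\right) \left(-166913 + 88552\right) = 516885 \left(-78361\right) = -40503625485$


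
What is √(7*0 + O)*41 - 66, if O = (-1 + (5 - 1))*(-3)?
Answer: -66 + 123*I ≈ -66.0 + 123.0*I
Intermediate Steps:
O = -9 (O = (-1 + 4)*(-3) = 3*(-3) = -9)
√(7*0 + O)*41 - 66 = √(7*0 - 9)*41 - 66 = √(0 - 9)*41 - 66 = √(-9)*41 - 66 = (3*I)*41 - 66 = 123*I - 66 = -66 + 123*I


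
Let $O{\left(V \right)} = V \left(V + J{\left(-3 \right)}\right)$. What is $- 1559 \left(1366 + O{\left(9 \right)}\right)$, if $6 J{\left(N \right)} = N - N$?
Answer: $-2255873$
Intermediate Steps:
$J{\left(N \right)} = 0$ ($J{\left(N \right)} = \frac{N - N}{6} = \frac{1}{6} \cdot 0 = 0$)
$O{\left(V \right)} = V^{2}$ ($O{\left(V \right)} = V \left(V + 0\right) = V V = V^{2}$)
$- 1559 \left(1366 + O{\left(9 \right)}\right) = - 1559 \left(1366 + 9^{2}\right) = - 1559 \left(1366 + 81\right) = \left(-1559\right) 1447 = -2255873$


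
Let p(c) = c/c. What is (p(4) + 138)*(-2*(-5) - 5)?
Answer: 695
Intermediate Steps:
p(c) = 1
(p(4) + 138)*(-2*(-5) - 5) = (1 + 138)*(-2*(-5) - 5) = 139*(10 - 5) = 139*5 = 695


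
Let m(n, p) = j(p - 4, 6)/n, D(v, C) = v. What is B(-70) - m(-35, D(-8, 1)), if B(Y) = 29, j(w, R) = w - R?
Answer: 997/35 ≈ 28.486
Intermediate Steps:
m(n, p) = (-10 + p)/n (m(n, p) = ((p - 4) - 1*6)/n = ((-4 + p) - 6)/n = (-10 + p)/n)
B(-70) - m(-35, D(-8, 1)) = 29 - (-10 - 8)/(-35) = 29 - (-1)*(-18)/35 = 29 - 1*18/35 = 29 - 18/35 = 997/35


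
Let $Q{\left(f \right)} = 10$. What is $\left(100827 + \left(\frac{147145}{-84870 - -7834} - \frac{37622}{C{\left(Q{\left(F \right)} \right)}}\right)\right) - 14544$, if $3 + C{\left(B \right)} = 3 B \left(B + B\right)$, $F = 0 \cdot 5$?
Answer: $\frac{3965211527279}{45990492} \approx 86218.0$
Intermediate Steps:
$F = 0$
$C{\left(B \right)} = -3 + 6 B^{2}$ ($C{\left(B \right)} = -3 + 3 B \left(B + B\right) = -3 + 3 B 2 B = -3 + 6 B^{2}$)
$\left(100827 + \left(\frac{147145}{-84870 - -7834} - \frac{37622}{C{\left(Q{\left(F \right)} \right)}}\right)\right) - 14544 = \left(100827 + \left(\frac{147145}{-84870 - -7834} - \frac{37622}{-3 + 6 \cdot 10^{2}}\right)\right) - 14544 = \left(100827 + \left(\frac{147145}{-84870 + 7834} - \frac{37622}{-3 + 6 \cdot 100}\right)\right) - 14544 = \left(100827 + \left(\frac{147145}{-77036} - \frac{37622}{-3 + 600}\right)\right) - 14544 = \left(100827 + \left(147145 \left(- \frac{1}{77036}\right) - \frac{37622}{597}\right)\right) - 14544 = \left(100827 - \frac{2986093957}{45990492}\right) - 14544 = \frac{4634097242927}{45990492} - 14544 = \frac{3965211527279}{45990492}$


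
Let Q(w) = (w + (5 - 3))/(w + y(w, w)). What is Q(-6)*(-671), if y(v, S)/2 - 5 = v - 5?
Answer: -1342/9 ≈ -149.11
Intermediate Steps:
y(v, S) = 2*v (y(v, S) = 10 + 2*(v - 5) = 10 + 2*(-5 + v) = 10 + (-10 + 2*v) = 2*v)
Q(w) = (2 + w)/(3*w) (Q(w) = (w + (5 - 3))/(w + 2*w) = (w + 2)/((3*w)) = (2 + w)*(1/(3*w)) = (2 + w)/(3*w))
Q(-6)*(-671) = ((1/3)*(2 - 6)/(-6))*(-671) = ((1/3)*(-1/6)*(-4))*(-671) = (2/9)*(-671) = -1342/9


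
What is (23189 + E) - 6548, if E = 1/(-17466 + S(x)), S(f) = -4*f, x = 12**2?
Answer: 300236921/18042 ≈ 16641.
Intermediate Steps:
x = 144
E = -1/18042 (E = 1/(-17466 - 4*144) = 1/(-17466 - 576) = 1/(-18042) = -1/18042 ≈ -5.5426e-5)
(23189 + E) - 6548 = (23189 - 1/18042) - 6548 = 418375937/18042 - 6548 = 300236921/18042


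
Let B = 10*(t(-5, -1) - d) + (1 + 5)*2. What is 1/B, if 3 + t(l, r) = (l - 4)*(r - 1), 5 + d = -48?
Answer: 1/692 ≈ 0.0014451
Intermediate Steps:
d = -53 (d = -5 - 48 = -53)
t(l, r) = -3 + (-1 + r)*(-4 + l) (t(l, r) = -3 + (l - 4)*(r - 1) = -3 + (-4 + l)*(-1 + r) = -3 + (-1 + r)*(-4 + l))
B = 692 (B = 10*((1 - 1*(-5) - 4*(-1) - 5*(-1)) - 1*(-53)) + (1 + 5)*2 = 10*((1 + 5 + 4 + 5) + 53) + 6*2 = 10*(15 + 53) + 12 = 10*68 + 12 = 680 + 12 = 692)
1/B = 1/692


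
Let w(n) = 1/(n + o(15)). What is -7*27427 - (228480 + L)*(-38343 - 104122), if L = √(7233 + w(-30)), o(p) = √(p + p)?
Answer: 32550211211 + 142465*√(216989 - 7233*√30)/√(30 - √30) ≈ 3.2562e+10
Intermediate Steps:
o(p) = √2*√p (o(p) = √(2*p) = √2*√p)
w(n) = 1/(n + √30) (w(n) = 1/(n + √2*√15) = 1/(n + √30))
L = √(7233 + 1/(-30 + √30)) ≈ 85.047
-7*27427 - (228480 + L)*(-38343 - 104122) = -7*27427 - (228480 + √(216989 - 7233*√30)/√(30 - √30))*(-38343 - 104122) = -191989 - (228480 + √(216989 - 7233*√30)/√(30 - √30))*(-142465) = -191989 - (-32550403200 - 142465*√(216989 - 7233*√30)/√(30 - √30)) = -191989 + (32550403200 + 142465*√(216989 - 7233*√30)/√(30 - √30)) = 32550211211 + 142465*√(216989 - 7233*√30)/√(30 - √30)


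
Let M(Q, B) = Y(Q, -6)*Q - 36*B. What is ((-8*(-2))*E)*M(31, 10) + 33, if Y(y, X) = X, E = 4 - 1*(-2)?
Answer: -52383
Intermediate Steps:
E = 6 (E = 4 + 2 = 6)
M(Q, B) = -36*B - 6*Q (M(Q, B) = -6*Q - 36*B = -36*B - 6*Q)
((-8*(-2))*E)*M(31, 10) + 33 = (-8*(-2)*6)*(-36*10 - 6*31) + 33 = (16*6)*(-360 - 186) + 33 = 96*(-546) + 33 = -52416 + 33 = -52383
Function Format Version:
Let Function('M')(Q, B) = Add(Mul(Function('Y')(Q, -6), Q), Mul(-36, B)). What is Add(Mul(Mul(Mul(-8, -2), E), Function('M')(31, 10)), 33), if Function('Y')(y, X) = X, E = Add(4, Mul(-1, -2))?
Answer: -52383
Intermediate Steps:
E = 6 (E = Add(4, 2) = 6)
Function('M')(Q, B) = Add(Mul(-36, B), Mul(-6, Q)) (Function('M')(Q, B) = Add(Mul(-6, Q), Mul(-36, B)) = Add(Mul(-36, B), Mul(-6, Q)))
Add(Mul(Mul(Mul(-8, -2), E), Function('M')(31, 10)), 33) = Add(Mul(Mul(Mul(-8, -2), 6), Add(Mul(-36, 10), Mul(-6, 31))), 33) = Add(Mul(Mul(16, 6), Add(-360, -186)), 33) = Add(Mul(96, -546), 33) = Add(-52416, 33) = -52383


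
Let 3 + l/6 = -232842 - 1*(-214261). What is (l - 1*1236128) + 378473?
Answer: -969159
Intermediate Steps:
l = -111504 (l = -18 + 6*(-232842 - 1*(-214261)) = -18 + 6*(-232842 + 214261) = -18 + 6*(-18581) = -18 - 111486 = -111504)
(l - 1*1236128) + 378473 = (-111504 - 1*1236128) + 378473 = (-111504 - 1236128) + 378473 = -1347632 + 378473 = -969159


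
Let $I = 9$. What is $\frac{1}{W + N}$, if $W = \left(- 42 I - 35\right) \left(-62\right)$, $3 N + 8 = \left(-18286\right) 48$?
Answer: $- \frac{3}{800918} \approx -3.7457 \cdot 10^{-6}$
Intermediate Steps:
$N = - \frac{877736}{3}$ ($N = - \frac{8}{3} + \frac{\left(-18286\right) 48}{3} = - \frac{8}{3} + \frac{1}{3} \left(-877728\right) = - \frac{8}{3} - 292576 = - \frac{877736}{3} \approx -2.9258 \cdot 10^{5}$)
$W = 25606$ ($W = \left(\left(-42\right) 9 - 35\right) \left(-62\right) = \left(-378 - 35\right) \left(-62\right) = \left(-413\right) \left(-62\right) = 25606$)
$\frac{1}{W + N} = \frac{1}{25606 - \frac{877736}{3}} = \frac{1}{- \frac{800918}{3}} = - \frac{3}{800918}$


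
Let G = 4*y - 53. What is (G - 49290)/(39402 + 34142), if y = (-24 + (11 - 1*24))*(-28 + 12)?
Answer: -46975/73544 ≈ -0.63873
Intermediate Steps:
y = 592 (y = (-24 + (11 - 24))*(-16) = (-24 - 13)*(-16) = -37*(-16) = 592)
G = 2315 (G = 4*592 - 53 = 2368 - 53 = 2315)
(G - 49290)/(39402 + 34142) = (2315 - 49290)/(39402 + 34142) = -46975/73544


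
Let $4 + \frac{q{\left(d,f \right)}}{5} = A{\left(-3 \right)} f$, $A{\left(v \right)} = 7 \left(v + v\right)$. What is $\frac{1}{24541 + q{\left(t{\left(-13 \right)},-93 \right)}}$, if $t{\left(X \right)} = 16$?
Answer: $\frac{1}{44051} \approx 2.2701 \cdot 10^{-5}$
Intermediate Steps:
$A{\left(v \right)} = 14 v$ ($A{\left(v \right)} = 7 \cdot 2 v = 14 v$)
$q{\left(d,f \right)} = -20 - 210 f$ ($q{\left(d,f \right)} = -20 + 5 \cdot 14 \left(-3\right) f = -20 + 5 \left(- 42 f\right) = -20 - 210 f$)
$\frac{1}{24541 + q{\left(t{\left(-13 \right)},-93 \right)}} = \frac{1}{24541 - -19510} = \frac{1}{24541 + \left(-20 + 19530\right)} = \frac{1}{24541 + 19510} = \frac{1}{44051}$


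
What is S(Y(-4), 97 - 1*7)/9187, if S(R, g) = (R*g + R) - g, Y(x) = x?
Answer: -454/9187 ≈ -0.049418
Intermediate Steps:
S(R, g) = R - g + R*g (S(R, g) = (R + R*g) - g = R - g + R*g)
S(Y(-4), 97 - 1*7)/9187 = (-4 - (97 - 1*7) - 4*(97 - 1*7))/9187 = (-4 - (97 - 7) - 4*(97 - 7))*(1/9187) = (-4 - 1*90 - 4*90)*(1/9187) = (-4 - 90 - 360)*(1/9187) = -454*1/9187 = -454/9187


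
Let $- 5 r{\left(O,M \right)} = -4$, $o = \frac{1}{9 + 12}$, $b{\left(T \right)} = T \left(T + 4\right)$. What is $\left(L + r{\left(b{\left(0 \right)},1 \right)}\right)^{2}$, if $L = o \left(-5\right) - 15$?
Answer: $\frac{2298256}{11025} \approx 208.46$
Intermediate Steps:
$b{\left(T \right)} = T \left(4 + T\right)$
$o = \frac{1}{21} \approx 0.047619$
$r{\left(O,M \right)} = \frac{4}{5}$ ($r{\left(O,M \right)} = \left(- \frac{1}{5}\right) \left(-4\right) = \frac{4}{5}$)
$L = - \frac{320}{21}$ ($L = \frac{1}{21} \left(-5\right) - 15 = - \frac{5}{21} - 15 = - \frac{320}{21} \approx -15.238$)
$\left(L + r{\left(b{\left(0 \right)},1 \right)}\right)^{2} = \left(- \frac{320}{21} + \frac{4}{5}\right)^{2} = \left(- \frac{1516}{105}\right)^{2} = \frac{2298256}{11025}$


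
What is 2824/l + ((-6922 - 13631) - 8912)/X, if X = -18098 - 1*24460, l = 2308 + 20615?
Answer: 265203329/325185678 ≈ 0.81554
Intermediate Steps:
l = 22923
X = -42558 (X = -18098 - 24460 = -42558)
2824/l + ((-6922 - 13631) - 8912)/X = 2824/22923 + ((-6922 - 13631) - 8912)/(-42558) = 2824*(1/22923) + (-20553 - 8912)*(-1/42558) = 2824/22923 - 29465*(-1/42558) = 2824/22923 + 29465/42558 = 265203329/325185678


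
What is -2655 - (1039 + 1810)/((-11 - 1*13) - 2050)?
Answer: -5503621/2074 ≈ -2653.6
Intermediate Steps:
-2655 - (1039 + 1810)/((-11 - 1*13) - 2050) = -2655 - 2849/((-11 - 13) - 2050) = -2655 - 2849/(-24 - 2050) = -2655 - 2849/(-2074) = -2655 - 2849*(-1)/2074 = -2655 - 1*(-2849/2074) = -2655 + 2849/2074 = -5503621/2074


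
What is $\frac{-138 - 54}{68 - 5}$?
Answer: $- \frac{64}{21} \approx -3.0476$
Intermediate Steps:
$\frac{-138 - 54}{68 - 5} = \frac{1}{63} \left(-192\right) = - \frac{64}{21}$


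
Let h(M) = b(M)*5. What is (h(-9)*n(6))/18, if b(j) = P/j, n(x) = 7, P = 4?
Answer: -70/81 ≈ -0.86420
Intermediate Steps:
b(j) = 4/j
h(M) = 20/M (h(M) = (4/M)*5 = 20/M)
(h(-9)*n(6))/18 = ((20/(-9))*7)/18 = ((20*(-1/9))*7)*(1/18) = -20/9*7*(1/18) = -140/9*1/18 = -70/81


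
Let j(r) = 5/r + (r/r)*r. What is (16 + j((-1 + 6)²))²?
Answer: 42436/25 ≈ 1697.4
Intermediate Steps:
j(r) = r + 5/r (j(r) = 5/r + 1*r = 5/r + r = r + 5/r)
(16 + j((-1 + 6)²))² = (16 + ((-1 + 6)² + 5/((-1 + 6)²)))² = (16 + (5² + 5/(5²)))² = (16 + (25 + 5/25))² = (16 + (25 + 5*(1/25)))² = (16 + (25 + ⅕))² = (16 + 126/5)² = (206/5)² = 42436/25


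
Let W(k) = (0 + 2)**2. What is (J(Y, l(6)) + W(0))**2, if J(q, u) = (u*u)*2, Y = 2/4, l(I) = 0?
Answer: 16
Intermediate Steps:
Y = 1/2 (Y = 2*(1/4) = 1/2 ≈ 0.50000)
W(k) = 4 (W(k) = 2**2 = 4)
J(q, u) = 2*u**2 (J(q, u) = u**2*2 = 2*u**2)
(J(Y, l(6)) + W(0))**2 = (2*0**2 + 4)**2 = (2*0 + 4)**2 = (0 + 4)**2 = 4**2 = 16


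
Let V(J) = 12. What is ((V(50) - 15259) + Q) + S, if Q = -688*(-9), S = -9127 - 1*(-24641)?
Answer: 6459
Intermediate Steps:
S = 15514 (S = -9127 + 24641 = 15514)
Q = 6192
((V(50) - 15259) + Q) + S = ((12 - 15259) + 6192) + 15514 = (-15247 + 6192) + 15514 = -9055 + 15514 = 6459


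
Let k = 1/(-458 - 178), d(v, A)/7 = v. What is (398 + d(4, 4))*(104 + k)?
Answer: 4696153/106 ≈ 44303.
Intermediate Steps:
d(v, A) = 7*v
k = -1/636 (k = 1/(-636) = -1/636 ≈ -0.0015723)
(398 + d(4, 4))*(104 + k) = (398 + 7*4)*(104 - 1/636) = (398 + 28)*(66143/636) = 426*(66143/636) = 4696153/106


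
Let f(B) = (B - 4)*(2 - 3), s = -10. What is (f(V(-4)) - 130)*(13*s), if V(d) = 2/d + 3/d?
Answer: 32435/2 ≈ 16218.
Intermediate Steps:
V(d) = 5/d
f(B) = 4 - B (f(B) = (-4 + B)*(-1) = 4 - B)
(f(V(-4)) - 130)*(13*s) = ((4 - 5/(-4)) - 130)*(13*(-10)) = ((4 - 5*(-1)/4) - 130)*(-130) = ((4 - 1*(-5/4)) - 130)*(-130) = ((4 + 5/4) - 130)*(-130) = (21/4 - 130)*(-130) = -499/4*(-130) = 32435/2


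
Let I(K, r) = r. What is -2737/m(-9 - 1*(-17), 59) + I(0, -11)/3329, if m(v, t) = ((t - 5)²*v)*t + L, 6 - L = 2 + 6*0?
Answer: -24251389/4581889124 ≈ -0.0052929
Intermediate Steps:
L = 4 (L = 6 - (2 + 6*0) = 6 - (2 + 0) = 6 - 1*2 = 6 - 2 = 4)
m(v, t) = 4 + t*v*(-5 + t)² (m(v, t) = ((t - 5)²*v)*t + 4 = ((-5 + t)²*v)*t + 4 = (v*(-5 + t)²)*t + 4 = t*v*(-5 + t)² + 4 = 4 + t*v*(-5 + t)²)
-2737/m(-9 - 1*(-17), 59) + I(0, -11)/3329 = -2737/(4 + 59*(-9 - 1*(-17))*(-5 + 59)²) - 11/3329 = -2737/(4 + 59*(-9 + 17)*54²) - 11*1/3329 = -2737/(4 + 59*8*2916) - 11/3329 = -2737/(4 + 1376352) - 11/3329 = -2737/1376356 - 11/3329 = -24251389/4581889124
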